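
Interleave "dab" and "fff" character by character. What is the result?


Interleaving "dab" and "fff":
  Position 0: 'd' from first, 'f' from second => "df"
  Position 1: 'a' from first, 'f' from second => "af"
  Position 2: 'b' from first, 'f' from second => "bf"
Result: dfafbf

dfafbf


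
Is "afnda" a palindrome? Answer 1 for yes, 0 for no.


Input: afnda
Reversed: adnfa
  Compare pos 0 ('a') with pos 4 ('a'): match
  Compare pos 1 ('f') with pos 3 ('d'): MISMATCH
Result: not a palindrome

0


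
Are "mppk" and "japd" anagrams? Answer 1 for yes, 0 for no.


Strings: "mppk", "japd"
Sorted first:  kmpp
Sorted second: adjp
Differ at position 0: 'k' vs 'a' => not anagrams

0


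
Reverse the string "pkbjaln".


Input: pkbjaln
Reading characters right to left:
  Position 6: 'n'
  Position 5: 'l'
  Position 4: 'a'
  Position 3: 'j'
  Position 2: 'b'
  Position 1: 'k'
  Position 0: 'p'
Reversed: nlajbkp

nlajbkp


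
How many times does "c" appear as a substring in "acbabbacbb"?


Searching for "c" in "acbabbacbb"
Scanning each position:
  Position 0: "a" => no
  Position 1: "c" => MATCH
  Position 2: "b" => no
  Position 3: "a" => no
  Position 4: "b" => no
  Position 5: "b" => no
  Position 6: "a" => no
  Position 7: "c" => MATCH
  Position 8: "b" => no
  Position 9: "b" => no
Total occurrences: 2

2


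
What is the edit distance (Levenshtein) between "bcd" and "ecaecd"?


Computing edit distance: "bcd" -> "ecaecd"
DP table:
           e    c    a    e    c    d
      0    1    2    3    4    5    6
  b   1    1    2    3    4    5    6
  c   2    2    1    2    3    4    5
  d   3    3    2    2    3    4    4
Edit distance = dp[3][6] = 4

4


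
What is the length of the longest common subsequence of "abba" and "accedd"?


LCS of "abba" and "accedd"
DP table:
           a    c    c    e    d    d
      0    0    0    0    0    0    0
  a   0    1    1    1    1    1    1
  b   0    1    1    1    1    1    1
  b   0    1    1    1    1    1    1
  a   0    1    1    1    1    1    1
LCS length = dp[4][6] = 1

1


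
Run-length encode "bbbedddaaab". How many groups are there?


Input: bbbedddaaab
Scanning for consecutive runs:
  Group 1: 'b' x 3 (positions 0-2)
  Group 2: 'e' x 1 (positions 3-3)
  Group 3: 'd' x 3 (positions 4-6)
  Group 4: 'a' x 3 (positions 7-9)
  Group 5: 'b' x 1 (positions 10-10)
Total groups: 5

5


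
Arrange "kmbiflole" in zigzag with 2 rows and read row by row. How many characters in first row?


Zigzag "kmbiflole" into 2 rows:
Placing characters:
  'k' => row 0
  'm' => row 1
  'b' => row 0
  'i' => row 1
  'f' => row 0
  'l' => row 1
  'o' => row 0
  'l' => row 1
  'e' => row 0
Rows:
  Row 0: "kbfoe"
  Row 1: "mill"
First row length: 5

5


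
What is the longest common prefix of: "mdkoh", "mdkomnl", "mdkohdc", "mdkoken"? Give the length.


Words: mdkoh, mdkomnl, mdkohdc, mdkoken
  Position 0: all 'm' => match
  Position 1: all 'd' => match
  Position 2: all 'k' => match
  Position 3: all 'o' => match
  Position 4: ('h', 'm', 'h', 'k') => mismatch, stop
LCP = "mdko" (length 4)

4


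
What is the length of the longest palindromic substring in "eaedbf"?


Input: "eaedbf"
Checking substrings for palindromes:
  [0:3] "eae" (len 3) => palindrome
Longest palindromic substring: "eae" with length 3

3


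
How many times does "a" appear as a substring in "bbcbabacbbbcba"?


Searching for "a" in "bbcbabacbbbcba"
Scanning each position:
  Position 0: "b" => no
  Position 1: "b" => no
  Position 2: "c" => no
  Position 3: "b" => no
  Position 4: "a" => MATCH
  Position 5: "b" => no
  Position 6: "a" => MATCH
  Position 7: "c" => no
  Position 8: "b" => no
  Position 9: "b" => no
  Position 10: "b" => no
  Position 11: "c" => no
  Position 12: "b" => no
  Position 13: "a" => MATCH
Total occurrences: 3

3


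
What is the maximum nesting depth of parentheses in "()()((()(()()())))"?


Input: "()()((()(()()())))"
Tracking depth:
  Position 0 '(': depth becomes 1
  Position 1 ')': depth becomes 0
  Position 2 '(': depth becomes 1
  Position 3 ')': depth becomes 0
  Position 4 '(': depth becomes 1
  Position 5 '(': depth becomes 2
  Position 6 '(': depth becomes 3
  Position 7 ')': depth becomes 2
  Position 8 '(': depth becomes 3
  Position 9 '(': depth becomes 4
  Position 10 ')': depth becomes 3
  Position 11 '(': depth becomes 4
  Position 12 ')': depth becomes 3
  Position 13 '(': depth becomes 4
  Position 14 ')': depth becomes 3
  Position 15 ')': depth becomes 2
  Position 16 ')': depth becomes 1
  Position 17 ')': depth becomes 0
Maximum depth reached: 4

4


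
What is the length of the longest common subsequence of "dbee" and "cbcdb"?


LCS of "dbee" and "cbcdb"
DP table:
           c    b    c    d    b
      0    0    0    0    0    0
  d   0    0    0    0    1    1
  b   0    0    1    1    1    2
  e   0    0    1    1    1    2
  e   0    0    1    1    1    2
LCS length = dp[4][5] = 2

2


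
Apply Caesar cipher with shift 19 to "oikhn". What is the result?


Caesar cipher: shift "oikhn" by 19
  'o' (pos 14) + 19 = pos 7 = 'h'
  'i' (pos 8) + 19 = pos 1 = 'b'
  'k' (pos 10) + 19 = pos 3 = 'd'
  'h' (pos 7) + 19 = pos 0 = 'a'
  'n' (pos 13) + 19 = pos 6 = 'g'
Result: hbdag

hbdag


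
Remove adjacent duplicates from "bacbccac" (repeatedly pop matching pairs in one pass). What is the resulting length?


Input: bacbccac
Stack-based adjacent duplicate removal:
  Read 'b': push. Stack: b
  Read 'a': push. Stack: ba
  Read 'c': push. Stack: bac
  Read 'b': push. Stack: bacb
  Read 'c': push. Stack: bacbc
  Read 'c': matches stack top 'c' => pop. Stack: bacb
  Read 'a': push. Stack: bacba
  Read 'c': push. Stack: bacbac
Final stack: "bacbac" (length 6)

6


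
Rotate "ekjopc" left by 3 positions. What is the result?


Input: "ekjopc", rotate left by 3
First 3 characters: "ekj"
Remaining characters: "opc"
Concatenate remaining + first: "opc" + "ekj" = "opcekj"

opcekj


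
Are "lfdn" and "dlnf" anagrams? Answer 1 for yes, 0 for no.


Strings: "lfdn", "dlnf"
Sorted first:  dfln
Sorted second: dfln
Sorted forms match => anagrams

1


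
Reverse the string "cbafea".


Input: cbafea
Reading characters right to left:
  Position 5: 'a'
  Position 4: 'e'
  Position 3: 'f'
  Position 2: 'a'
  Position 1: 'b'
  Position 0: 'c'
Reversed: aefabc

aefabc


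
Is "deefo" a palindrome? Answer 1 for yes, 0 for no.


Input: deefo
Reversed: ofeed
  Compare pos 0 ('d') with pos 4 ('o'): MISMATCH
  Compare pos 1 ('e') with pos 3 ('f'): MISMATCH
Result: not a palindrome

0


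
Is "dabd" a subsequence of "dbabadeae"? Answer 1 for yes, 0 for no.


Check if "dabd" is a subsequence of "dbabadeae"
Greedy scan:
  Position 0 ('d'): matches sub[0] = 'd'
  Position 1 ('b'): no match needed
  Position 2 ('a'): matches sub[1] = 'a'
  Position 3 ('b'): matches sub[2] = 'b'
  Position 4 ('a'): no match needed
  Position 5 ('d'): matches sub[3] = 'd'
  Position 6 ('e'): no match needed
  Position 7 ('a'): no match needed
  Position 8 ('e'): no match needed
All 4 characters matched => is a subsequence

1


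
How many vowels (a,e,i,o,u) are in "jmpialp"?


Input: jmpialp
Checking each character:
  'j' at position 0: consonant
  'm' at position 1: consonant
  'p' at position 2: consonant
  'i' at position 3: vowel (running total: 1)
  'a' at position 4: vowel (running total: 2)
  'l' at position 5: consonant
  'p' at position 6: consonant
Total vowels: 2

2


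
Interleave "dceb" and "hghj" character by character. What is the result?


Interleaving "dceb" and "hghj":
  Position 0: 'd' from first, 'h' from second => "dh"
  Position 1: 'c' from first, 'g' from second => "cg"
  Position 2: 'e' from first, 'h' from second => "eh"
  Position 3: 'b' from first, 'j' from second => "bj"
Result: dhcgehbj

dhcgehbj


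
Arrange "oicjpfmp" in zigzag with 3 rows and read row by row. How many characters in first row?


Zigzag "oicjpfmp" into 3 rows:
Placing characters:
  'o' => row 0
  'i' => row 1
  'c' => row 2
  'j' => row 1
  'p' => row 0
  'f' => row 1
  'm' => row 2
  'p' => row 1
Rows:
  Row 0: "op"
  Row 1: "ijfp"
  Row 2: "cm"
First row length: 2

2


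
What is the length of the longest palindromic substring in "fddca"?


Input: "fddca"
Checking substrings for palindromes:
  [1:3] "dd" (len 2) => palindrome
Longest palindromic substring: "dd" with length 2

2


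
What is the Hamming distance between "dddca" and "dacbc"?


Comparing "dddca" and "dacbc" position by position:
  Position 0: 'd' vs 'd' => same
  Position 1: 'd' vs 'a' => differ
  Position 2: 'd' vs 'c' => differ
  Position 3: 'c' vs 'b' => differ
  Position 4: 'a' vs 'c' => differ
Total differences (Hamming distance): 4

4


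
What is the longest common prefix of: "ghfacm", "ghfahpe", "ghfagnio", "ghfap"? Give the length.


Words: ghfacm, ghfahpe, ghfagnio, ghfap
  Position 0: all 'g' => match
  Position 1: all 'h' => match
  Position 2: all 'f' => match
  Position 3: all 'a' => match
  Position 4: ('c', 'h', 'g', 'p') => mismatch, stop
LCP = "ghfa" (length 4)

4


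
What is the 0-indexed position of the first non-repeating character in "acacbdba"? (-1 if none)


Input: acacbdba
Character frequencies:
  'a': 3
  'b': 2
  'c': 2
  'd': 1
Scanning left to right for freq == 1:
  Position 0 ('a'): freq=3, skip
  Position 1 ('c'): freq=2, skip
  Position 2 ('a'): freq=3, skip
  Position 3 ('c'): freq=2, skip
  Position 4 ('b'): freq=2, skip
  Position 5 ('d'): unique! => answer = 5

5


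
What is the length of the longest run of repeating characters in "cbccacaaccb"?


Input: "cbccacaaccb"
Scanning for longest run:
  Position 1 ('b'): new char, reset run to 1
  Position 2 ('c'): new char, reset run to 1
  Position 3 ('c'): continues run of 'c', length=2
  Position 4 ('a'): new char, reset run to 1
  Position 5 ('c'): new char, reset run to 1
  Position 6 ('a'): new char, reset run to 1
  Position 7 ('a'): continues run of 'a', length=2
  Position 8 ('c'): new char, reset run to 1
  Position 9 ('c'): continues run of 'c', length=2
  Position 10 ('b'): new char, reset run to 1
Longest run: 'c' with length 2

2


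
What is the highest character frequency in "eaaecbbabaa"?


Input: eaaecbbabaa
Character counts:
  'a': 5
  'b': 3
  'c': 1
  'e': 2
Maximum frequency: 5

5


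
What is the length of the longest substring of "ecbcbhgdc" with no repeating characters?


Input: "ecbcbhgdc"
Sliding window (track last position of each char):
  Position 0 ('e'): window [0,0] length 1 -- new best
  Position 1 ('c'): window [0,1] length 2 -- new best
  Position 2 ('b'): window [0,2] length 3 -- new best
  Position 3 ('c'): repeat (last at 1), move window start to 2
  Position 3 ('c'): window [2,3] length 2
  Position 4 ('b'): repeat (last at 2), move window start to 3
  Position 4 ('b'): window [3,4] length 2
  Position 5 ('h'): window [3,5] length 3
  Position 6 ('g'): window [3,6] length 4 -- new best
  Position 7 ('d'): window [3,7] length 5 -- new best
  Position 8 ('c'): repeat (last at 3), move window start to 4
  Position 8 ('c'): window [4,8] length 5
Longest substring with no repeats: "cbhgd" with length 5

5


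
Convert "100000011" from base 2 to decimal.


Input: "100000011" in base 2
Positional expansion:
  Digit '1' (value 1) x 2^8 = 256
  Digit '0' (value 0) x 2^7 = 0
  Digit '0' (value 0) x 2^6 = 0
  Digit '0' (value 0) x 2^5 = 0
  Digit '0' (value 0) x 2^4 = 0
  Digit '0' (value 0) x 2^3 = 0
  Digit '0' (value 0) x 2^2 = 0
  Digit '1' (value 1) x 2^1 = 2
  Digit '1' (value 1) x 2^0 = 1
Sum = 259

259


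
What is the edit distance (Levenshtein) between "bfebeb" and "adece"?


Computing edit distance: "bfebeb" -> "adece"
DP table:
           a    d    e    c    e
      0    1    2    3    4    5
  b   1    1    2    3    4    5
  f   2    2    2    3    4    5
  e   3    3    3    2    3    4
  b   4    4    4    3    3    4
  e   5    5    5    4    4    3
  b   6    6    6    5    5    4
Edit distance = dp[6][5] = 4

4


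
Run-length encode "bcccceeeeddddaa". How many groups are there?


Input: bcccceeeeddddaa
Scanning for consecutive runs:
  Group 1: 'b' x 1 (positions 0-0)
  Group 2: 'c' x 4 (positions 1-4)
  Group 3: 'e' x 4 (positions 5-8)
  Group 4: 'd' x 4 (positions 9-12)
  Group 5: 'a' x 2 (positions 13-14)
Total groups: 5

5


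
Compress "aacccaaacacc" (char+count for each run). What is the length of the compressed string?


Input: aacccaaacacc
Runs:
  'a' x 2 => "a2"
  'c' x 3 => "c3"
  'a' x 3 => "a3"
  'c' x 1 => "c1"
  'a' x 1 => "a1"
  'c' x 2 => "c2"
Compressed: "a2c3a3c1a1c2"
Compressed length: 12

12


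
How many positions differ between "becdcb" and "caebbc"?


Comparing "becdcb" and "caebbc" position by position:
  Position 0: 'b' vs 'c' => DIFFER
  Position 1: 'e' vs 'a' => DIFFER
  Position 2: 'c' vs 'e' => DIFFER
  Position 3: 'd' vs 'b' => DIFFER
  Position 4: 'c' vs 'b' => DIFFER
  Position 5: 'b' vs 'c' => DIFFER
Positions that differ: 6

6


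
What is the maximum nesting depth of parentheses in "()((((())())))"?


Input: "()((((())())))"
Tracking depth:
  Position 0 '(': depth becomes 1
  Position 1 ')': depth becomes 0
  Position 2 '(': depth becomes 1
  Position 3 '(': depth becomes 2
  Position 4 '(': depth becomes 3
  Position 5 '(': depth becomes 4
  Position 6 '(': depth becomes 5
  Position 7 ')': depth becomes 4
  Position 8 ')': depth becomes 3
  Position 9 '(': depth becomes 4
  Position 10 ')': depth becomes 3
  Position 11 ')': depth becomes 2
  Position 12 ')': depth becomes 1
  Position 13 ')': depth becomes 0
Maximum depth reached: 5

5


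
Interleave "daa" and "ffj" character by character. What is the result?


Interleaving "daa" and "ffj":
  Position 0: 'd' from first, 'f' from second => "df"
  Position 1: 'a' from first, 'f' from second => "af"
  Position 2: 'a' from first, 'j' from second => "aj"
Result: dfafaj

dfafaj


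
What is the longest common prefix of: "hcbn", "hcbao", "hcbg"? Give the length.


Words: hcbn, hcbao, hcbg
  Position 0: all 'h' => match
  Position 1: all 'c' => match
  Position 2: all 'b' => match
  Position 3: ('n', 'a', 'g') => mismatch, stop
LCP = "hcb" (length 3)

3


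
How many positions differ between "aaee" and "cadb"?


Comparing "aaee" and "cadb" position by position:
  Position 0: 'a' vs 'c' => DIFFER
  Position 1: 'a' vs 'a' => same
  Position 2: 'e' vs 'd' => DIFFER
  Position 3: 'e' vs 'b' => DIFFER
Positions that differ: 3

3


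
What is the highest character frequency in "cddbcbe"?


Input: cddbcbe
Character counts:
  'b': 2
  'c': 2
  'd': 2
  'e': 1
Maximum frequency: 2

2


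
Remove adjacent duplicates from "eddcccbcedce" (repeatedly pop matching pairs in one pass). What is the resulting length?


Input: eddcccbcedce
Stack-based adjacent duplicate removal:
  Read 'e': push. Stack: e
  Read 'd': push. Stack: ed
  Read 'd': matches stack top 'd' => pop. Stack: e
  Read 'c': push. Stack: ec
  Read 'c': matches stack top 'c' => pop. Stack: e
  Read 'c': push. Stack: ec
  Read 'b': push. Stack: ecb
  Read 'c': push. Stack: ecbc
  Read 'e': push. Stack: ecbce
  Read 'd': push. Stack: ecbced
  Read 'c': push. Stack: ecbcedc
  Read 'e': push. Stack: ecbcedce
Final stack: "ecbcedce" (length 8)

8


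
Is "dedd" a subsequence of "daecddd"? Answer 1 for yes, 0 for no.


Check if "dedd" is a subsequence of "daecddd"
Greedy scan:
  Position 0 ('d'): matches sub[0] = 'd'
  Position 1 ('a'): no match needed
  Position 2 ('e'): matches sub[1] = 'e'
  Position 3 ('c'): no match needed
  Position 4 ('d'): matches sub[2] = 'd'
  Position 5 ('d'): matches sub[3] = 'd'
  Position 6 ('d'): no match needed
All 4 characters matched => is a subsequence

1


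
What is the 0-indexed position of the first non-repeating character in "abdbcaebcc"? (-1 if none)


Input: abdbcaebcc
Character frequencies:
  'a': 2
  'b': 3
  'c': 3
  'd': 1
  'e': 1
Scanning left to right for freq == 1:
  Position 0 ('a'): freq=2, skip
  Position 1 ('b'): freq=3, skip
  Position 2 ('d'): unique! => answer = 2

2


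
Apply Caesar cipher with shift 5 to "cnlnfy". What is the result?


Caesar cipher: shift "cnlnfy" by 5
  'c' (pos 2) + 5 = pos 7 = 'h'
  'n' (pos 13) + 5 = pos 18 = 's'
  'l' (pos 11) + 5 = pos 16 = 'q'
  'n' (pos 13) + 5 = pos 18 = 's'
  'f' (pos 5) + 5 = pos 10 = 'k'
  'y' (pos 24) + 5 = pos 3 = 'd'
Result: hsqskd

hsqskd


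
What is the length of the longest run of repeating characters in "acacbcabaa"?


Input: "acacbcabaa"
Scanning for longest run:
  Position 1 ('c'): new char, reset run to 1
  Position 2 ('a'): new char, reset run to 1
  Position 3 ('c'): new char, reset run to 1
  Position 4 ('b'): new char, reset run to 1
  Position 5 ('c'): new char, reset run to 1
  Position 6 ('a'): new char, reset run to 1
  Position 7 ('b'): new char, reset run to 1
  Position 8 ('a'): new char, reset run to 1
  Position 9 ('a'): continues run of 'a', length=2
Longest run: 'a' with length 2

2


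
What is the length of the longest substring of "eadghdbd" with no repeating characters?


Input: "eadghdbd"
Sliding window (track last position of each char):
  Position 0 ('e'): window [0,0] length 1 -- new best
  Position 1 ('a'): window [0,1] length 2 -- new best
  Position 2 ('d'): window [0,2] length 3 -- new best
  Position 3 ('g'): window [0,3] length 4 -- new best
  Position 4 ('h'): window [0,4] length 5 -- new best
  Position 5 ('d'): repeat (last at 2), move window start to 3
  Position 5 ('d'): window [3,5] length 3
  Position 6 ('b'): window [3,6] length 4
  Position 7 ('d'): repeat (last at 5), move window start to 6
  Position 7 ('d'): window [6,7] length 2
Longest substring with no repeats: "eadgh" with length 5

5


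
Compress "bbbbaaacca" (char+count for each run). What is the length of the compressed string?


Input: bbbbaaacca
Runs:
  'b' x 4 => "b4"
  'a' x 3 => "a3"
  'c' x 2 => "c2"
  'a' x 1 => "a1"
Compressed: "b4a3c2a1"
Compressed length: 8

8


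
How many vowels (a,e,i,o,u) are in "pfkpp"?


Input: pfkpp
Checking each character:
  'p' at position 0: consonant
  'f' at position 1: consonant
  'k' at position 2: consonant
  'p' at position 3: consonant
  'p' at position 4: consonant
Total vowels: 0

0


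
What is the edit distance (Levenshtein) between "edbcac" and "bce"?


Computing edit distance: "edbcac" -> "bce"
DP table:
           b    c    e
      0    1    2    3
  e   1    1    2    2
  d   2    2    2    3
  b   3    2    3    3
  c   4    3    2    3
  a   5    4    3    3
  c   6    5    4    4
Edit distance = dp[6][3] = 4

4


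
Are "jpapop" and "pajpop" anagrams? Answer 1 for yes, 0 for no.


Strings: "jpapop", "pajpop"
Sorted first:  ajoppp
Sorted second: ajoppp
Sorted forms match => anagrams

1


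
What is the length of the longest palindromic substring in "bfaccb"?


Input: "bfaccb"
Checking substrings for palindromes:
  [3:5] "cc" (len 2) => palindrome
Longest palindromic substring: "cc" with length 2

2


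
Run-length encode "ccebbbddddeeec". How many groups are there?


Input: ccebbbddddeeec
Scanning for consecutive runs:
  Group 1: 'c' x 2 (positions 0-1)
  Group 2: 'e' x 1 (positions 2-2)
  Group 3: 'b' x 3 (positions 3-5)
  Group 4: 'd' x 4 (positions 6-9)
  Group 5: 'e' x 3 (positions 10-12)
  Group 6: 'c' x 1 (positions 13-13)
Total groups: 6

6


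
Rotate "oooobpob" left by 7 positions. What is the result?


Input: "oooobpob", rotate left by 7
First 7 characters: "oooobpo"
Remaining characters: "b"
Concatenate remaining + first: "b" + "oooobpo" = "boooobpo"

boooobpo


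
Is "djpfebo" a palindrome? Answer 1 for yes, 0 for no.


Input: djpfebo
Reversed: obefpjd
  Compare pos 0 ('d') with pos 6 ('o'): MISMATCH
  Compare pos 1 ('j') with pos 5 ('b'): MISMATCH
  Compare pos 2 ('p') with pos 4 ('e'): MISMATCH
Result: not a palindrome

0


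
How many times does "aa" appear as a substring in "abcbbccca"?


Searching for "aa" in "abcbbccca"
Scanning each position:
  Position 0: "ab" => no
  Position 1: "bc" => no
  Position 2: "cb" => no
  Position 3: "bb" => no
  Position 4: "bc" => no
  Position 5: "cc" => no
  Position 6: "cc" => no
  Position 7: "ca" => no
Total occurrences: 0

0


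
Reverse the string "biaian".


Input: biaian
Reading characters right to left:
  Position 5: 'n'
  Position 4: 'a'
  Position 3: 'i'
  Position 2: 'a'
  Position 1: 'i'
  Position 0: 'b'
Reversed: naiaib

naiaib


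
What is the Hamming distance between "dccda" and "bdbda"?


Comparing "dccda" and "bdbda" position by position:
  Position 0: 'd' vs 'b' => differ
  Position 1: 'c' vs 'd' => differ
  Position 2: 'c' vs 'b' => differ
  Position 3: 'd' vs 'd' => same
  Position 4: 'a' vs 'a' => same
Total differences (Hamming distance): 3

3


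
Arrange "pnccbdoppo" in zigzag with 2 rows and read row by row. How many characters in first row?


Zigzag "pnccbdoppo" into 2 rows:
Placing characters:
  'p' => row 0
  'n' => row 1
  'c' => row 0
  'c' => row 1
  'b' => row 0
  'd' => row 1
  'o' => row 0
  'p' => row 1
  'p' => row 0
  'o' => row 1
Rows:
  Row 0: "pcbop"
  Row 1: "ncdpo"
First row length: 5

5


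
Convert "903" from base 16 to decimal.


Input: "903" in base 16
Positional expansion:
  Digit '9' (value 9) x 16^2 = 2304
  Digit '0' (value 0) x 16^1 = 0
  Digit '3' (value 3) x 16^0 = 3
Sum = 2307

2307


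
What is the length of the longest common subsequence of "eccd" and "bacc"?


LCS of "eccd" and "bacc"
DP table:
           b    a    c    c
      0    0    0    0    0
  e   0    0    0    0    0
  c   0    0    0    1    1
  c   0    0    0    1    2
  d   0    0    0    1    2
LCS length = dp[4][4] = 2

2


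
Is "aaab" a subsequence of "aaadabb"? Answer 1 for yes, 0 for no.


Check if "aaab" is a subsequence of "aaadabb"
Greedy scan:
  Position 0 ('a'): matches sub[0] = 'a'
  Position 1 ('a'): matches sub[1] = 'a'
  Position 2 ('a'): matches sub[2] = 'a'
  Position 3 ('d'): no match needed
  Position 4 ('a'): no match needed
  Position 5 ('b'): matches sub[3] = 'b'
  Position 6 ('b'): no match needed
All 4 characters matched => is a subsequence

1


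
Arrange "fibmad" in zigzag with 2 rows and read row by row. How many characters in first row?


Zigzag "fibmad" into 2 rows:
Placing characters:
  'f' => row 0
  'i' => row 1
  'b' => row 0
  'm' => row 1
  'a' => row 0
  'd' => row 1
Rows:
  Row 0: "fba"
  Row 1: "imd"
First row length: 3

3


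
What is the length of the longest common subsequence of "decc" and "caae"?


LCS of "decc" and "caae"
DP table:
           c    a    a    e
      0    0    0    0    0
  d   0    0    0    0    0
  e   0    0    0    0    1
  c   0    1    1    1    1
  c   0    1    1    1    1
LCS length = dp[4][4] = 1

1


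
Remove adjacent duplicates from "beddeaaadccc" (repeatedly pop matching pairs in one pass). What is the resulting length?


Input: beddeaaadccc
Stack-based adjacent duplicate removal:
  Read 'b': push. Stack: b
  Read 'e': push. Stack: be
  Read 'd': push. Stack: bed
  Read 'd': matches stack top 'd' => pop. Stack: be
  Read 'e': matches stack top 'e' => pop. Stack: b
  Read 'a': push. Stack: ba
  Read 'a': matches stack top 'a' => pop. Stack: b
  Read 'a': push. Stack: ba
  Read 'd': push. Stack: bad
  Read 'c': push. Stack: badc
  Read 'c': matches stack top 'c' => pop. Stack: bad
  Read 'c': push. Stack: badc
Final stack: "badc" (length 4)

4


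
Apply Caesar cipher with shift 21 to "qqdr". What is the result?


Caesar cipher: shift "qqdr" by 21
  'q' (pos 16) + 21 = pos 11 = 'l'
  'q' (pos 16) + 21 = pos 11 = 'l'
  'd' (pos 3) + 21 = pos 24 = 'y'
  'r' (pos 17) + 21 = pos 12 = 'm'
Result: llym

llym


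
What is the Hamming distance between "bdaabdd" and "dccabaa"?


Comparing "bdaabdd" and "dccabaa" position by position:
  Position 0: 'b' vs 'd' => differ
  Position 1: 'd' vs 'c' => differ
  Position 2: 'a' vs 'c' => differ
  Position 3: 'a' vs 'a' => same
  Position 4: 'b' vs 'b' => same
  Position 5: 'd' vs 'a' => differ
  Position 6: 'd' vs 'a' => differ
Total differences (Hamming distance): 5

5


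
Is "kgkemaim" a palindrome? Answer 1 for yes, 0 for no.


Input: kgkemaim
Reversed: miamekgk
  Compare pos 0 ('k') with pos 7 ('m'): MISMATCH
  Compare pos 1 ('g') with pos 6 ('i'): MISMATCH
  Compare pos 2 ('k') with pos 5 ('a'): MISMATCH
  Compare pos 3 ('e') with pos 4 ('m'): MISMATCH
Result: not a palindrome

0


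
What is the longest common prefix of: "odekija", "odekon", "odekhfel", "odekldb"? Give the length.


Words: odekija, odekon, odekhfel, odekldb
  Position 0: all 'o' => match
  Position 1: all 'd' => match
  Position 2: all 'e' => match
  Position 3: all 'k' => match
  Position 4: ('i', 'o', 'h', 'l') => mismatch, stop
LCP = "odek" (length 4)

4


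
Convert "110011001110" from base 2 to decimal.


Input: "110011001110" in base 2
Positional expansion:
  Digit '1' (value 1) x 2^11 = 2048
  Digit '1' (value 1) x 2^10 = 1024
  Digit '0' (value 0) x 2^9 = 0
  Digit '0' (value 0) x 2^8 = 0
  Digit '1' (value 1) x 2^7 = 128
  Digit '1' (value 1) x 2^6 = 64
  Digit '0' (value 0) x 2^5 = 0
  Digit '0' (value 0) x 2^4 = 0
  Digit '1' (value 1) x 2^3 = 8
  Digit '1' (value 1) x 2^2 = 4
  Digit '1' (value 1) x 2^1 = 2
  Digit '0' (value 0) x 2^0 = 0
Sum = 3278

3278


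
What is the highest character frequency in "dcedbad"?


Input: dcedbad
Character counts:
  'a': 1
  'b': 1
  'c': 1
  'd': 3
  'e': 1
Maximum frequency: 3

3


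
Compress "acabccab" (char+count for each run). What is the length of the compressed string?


Input: acabccab
Runs:
  'a' x 1 => "a1"
  'c' x 1 => "c1"
  'a' x 1 => "a1"
  'b' x 1 => "b1"
  'c' x 2 => "c2"
  'a' x 1 => "a1"
  'b' x 1 => "b1"
Compressed: "a1c1a1b1c2a1b1"
Compressed length: 14

14


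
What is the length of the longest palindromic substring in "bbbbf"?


Input: "bbbbf"
Checking substrings for palindromes:
  [0:4] "bbbb" (len 4) => palindrome
  [0:3] "bbb" (len 3) => palindrome
  [1:4] "bbb" (len 3) => palindrome
  [0:2] "bb" (len 2) => palindrome
  [1:3] "bb" (len 2) => palindrome
  [2:4] "bb" (len 2) => palindrome
Longest palindromic substring: "bbbb" with length 4

4


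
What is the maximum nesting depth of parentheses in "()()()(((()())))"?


Input: "()()()(((()())))"
Tracking depth:
  Position 0 '(': depth becomes 1
  Position 1 ')': depth becomes 0
  Position 2 '(': depth becomes 1
  Position 3 ')': depth becomes 0
  Position 4 '(': depth becomes 1
  Position 5 ')': depth becomes 0
  Position 6 '(': depth becomes 1
  Position 7 '(': depth becomes 2
  Position 8 '(': depth becomes 3
  Position 9 '(': depth becomes 4
  Position 10 ')': depth becomes 3
  Position 11 '(': depth becomes 4
  Position 12 ')': depth becomes 3
  Position 13 ')': depth becomes 2
  Position 14 ')': depth becomes 1
  Position 15 ')': depth becomes 0
Maximum depth reached: 4

4


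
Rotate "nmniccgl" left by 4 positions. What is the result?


Input: "nmniccgl", rotate left by 4
First 4 characters: "nmni"
Remaining characters: "ccgl"
Concatenate remaining + first: "ccgl" + "nmni" = "ccglnmni"

ccglnmni


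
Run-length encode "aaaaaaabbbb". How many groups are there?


Input: aaaaaaabbbb
Scanning for consecutive runs:
  Group 1: 'a' x 7 (positions 0-6)
  Group 2: 'b' x 4 (positions 7-10)
Total groups: 2

2


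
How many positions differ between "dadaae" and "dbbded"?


Comparing "dadaae" and "dbbded" position by position:
  Position 0: 'd' vs 'd' => same
  Position 1: 'a' vs 'b' => DIFFER
  Position 2: 'd' vs 'b' => DIFFER
  Position 3: 'a' vs 'd' => DIFFER
  Position 4: 'a' vs 'e' => DIFFER
  Position 5: 'e' vs 'd' => DIFFER
Positions that differ: 5

5


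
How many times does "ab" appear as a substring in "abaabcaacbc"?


Searching for "ab" in "abaabcaacbc"
Scanning each position:
  Position 0: "ab" => MATCH
  Position 1: "ba" => no
  Position 2: "aa" => no
  Position 3: "ab" => MATCH
  Position 4: "bc" => no
  Position 5: "ca" => no
  Position 6: "aa" => no
  Position 7: "ac" => no
  Position 8: "cb" => no
  Position 9: "bc" => no
Total occurrences: 2

2


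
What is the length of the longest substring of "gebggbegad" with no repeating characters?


Input: "gebggbegad"
Sliding window (track last position of each char):
  Position 0 ('g'): window [0,0] length 1 -- new best
  Position 1 ('e'): window [0,1] length 2 -- new best
  Position 2 ('b'): window [0,2] length 3 -- new best
  Position 3 ('g'): repeat (last at 0), move window start to 1
  Position 3 ('g'): window [1,3] length 3
  Position 4 ('g'): repeat (last at 3), move window start to 4
  Position 4 ('g'): window [4,4] length 1
  Position 5 ('b'): window [4,5] length 2
  Position 6 ('e'): window [4,6] length 3
  Position 7 ('g'): repeat (last at 4), move window start to 5
  Position 7 ('g'): window [5,7] length 3
  Position 8 ('a'): window [5,8] length 4 -- new best
  Position 9 ('d'): window [5,9] length 5 -- new best
Longest substring with no repeats: "begad" with length 5

5


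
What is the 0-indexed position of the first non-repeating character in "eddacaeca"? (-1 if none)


Input: eddacaeca
Character frequencies:
  'a': 3
  'c': 2
  'd': 2
  'e': 2
Scanning left to right for freq == 1:
  Position 0 ('e'): freq=2, skip
  Position 1 ('d'): freq=2, skip
  Position 2 ('d'): freq=2, skip
  Position 3 ('a'): freq=3, skip
  Position 4 ('c'): freq=2, skip
  Position 5 ('a'): freq=3, skip
  Position 6 ('e'): freq=2, skip
  Position 7 ('c'): freq=2, skip
  Position 8 ('a'): freq=3, skip
  No unique character found => answer = -1

-1


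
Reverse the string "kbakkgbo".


Input: kbakkgbo
Reading characters right to left:
  Position 7: 'o'
  Position 6: 'b'
  Position 5: 'g'
  Position 4: 'k'
  Position 3: 'k'
  Position 2: 'a'
  Position 1: 'b'
  Position 0: 'k'
Reversed: obgkkabk

obgkkabk


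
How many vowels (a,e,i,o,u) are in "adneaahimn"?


Input: adneaahimn
Checking each character:
  'a' at position 0: vowel (running total: 1)
  'd' at position 1: consonant
  'n' at position 2: consonant
  'e' at position 3: vowel (running total: 2)
  'a' at position 4: vowel (running total: 3)
  'a' at position 5: vowel (running total: 4)
  'h' at position 6: consonant
  'i' at position 7: vowel (running total: 5)
  'm' at position 8: consonant
  'n' at position 9: consonant
Total vowels: 5

5


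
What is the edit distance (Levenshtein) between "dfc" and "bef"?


Computing edit distance: "dfc" -> "bef"
DP table:
           b    e    f
      0    1    2    3
  d   1    1    2    3
  f   2    2    2    2
  c   3    3    3    3
Edit distance = dp[3][3] = 3

3


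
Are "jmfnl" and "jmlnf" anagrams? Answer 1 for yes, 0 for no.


Strings: "jmfnl", "jmlnf"
Sorted first:  fjlmn
Sorted second: fjlmn
Sorted forms match => anagrams

1


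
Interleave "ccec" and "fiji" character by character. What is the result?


Interleaving "ccec" and "fiji":
  Position 0: 'c' from first, 'f' from second => "cf"
  Position 1: 'c' from first, 'i' from second => "ci"
  Position 2: 'e' from first, 'j' from second => "ej"
  Position 3: 'c' from first, 'i' from second => "ci"
Result: cfciejci

cfciejci


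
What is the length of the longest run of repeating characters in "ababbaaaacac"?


Input: "ababbaaaacac"
Scanning for longest run:
  Position 1 ('b'): new char, reset run to 1
  Position 2 ('a'): new char, reset run to 1
  Position 3 ('b'): new char, reset run to 1
  Position 4 ('b'): continues run of 'b', length=2
  Position 5 ('a'): new char, reset run to 1
  Position 6 ('a'): continues run of 'a', length=2
  Position 7 ('a'): continues run of 'a', length=3
  Position 8 ('a'): continues run of 'a', length=4
  Position 9 ('c'): new char, reset run to 1
  Position 10 ('a'): new char, reset run to 1
  Position 11 ('c'): new char, reset run to 1
Longest run: 'a' with length 4

4


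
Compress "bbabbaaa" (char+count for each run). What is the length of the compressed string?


Input: bbabbaaa
Runs:
  'b' x 2 => "b2"
  'a' x 1 => "a1"
  'b' x 2 => "b2"
  'a' x 3 => "a3"
Compressed: "b2a1b2a3"
Compressed length: 8

8


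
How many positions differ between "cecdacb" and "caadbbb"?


Comparing "cecdacb" and "caadbbb" position by position:
  Position 0: 'c' vs 'c' => same
  Position 1: 'e' vs 'a' => DIFFER
  Position 2: 'c' vs 'a' => DIFFER
  Position 3: 'd' vs 'd' => same
  Position 4: 'a' vs 'b' => DIFFER
  Position 5: 'c' vs 'b' => DIFFER
  Position 6: 'b' vs 'b' => same
Positions that differ: 4

4


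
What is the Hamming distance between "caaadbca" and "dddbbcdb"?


Comparing "caaadbca" and "dddbbcdb" position by position:
  Position 0: 'c' vs 'd' => differ
  Position 1: 'a' vs 'd' => differ
  Position 2: 'a' vs 'd' => differ
  Position 3: 'a' vs 'b' => differ
  Position 4: 'd' vs 'b' => differ
  Position 5: 'b' vs 'c' => differ
  Position 6: 'c' vs 'd' => differ
  Position 7: 'a' vs 'b' => differ
Total differences (Hamming distance): 8

8


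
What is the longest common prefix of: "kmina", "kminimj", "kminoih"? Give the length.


Words: kmina, kminimj, kminoih
  Position 0: all 'k' => match
  Position 1: all 'm' => match
  Position 2: all 'i' => match
  Position 3: all 'n' => match
  Position 4: ('a', 'i', 'o') => mismatch, stop
LCP = "kmin" (length 4)

4


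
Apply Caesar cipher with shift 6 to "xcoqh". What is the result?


Caesar cipher: shift "xcoqh" by 6
  'x' (pos 23) + 6 = pos 3 = 'd'
  'c' (pos 2) + 6 = pos 8 = 'i'
  'o' (pos 14) + 6 = pos 20 = 'u'
  'q' (pos 16) + 6 = pos 22 = 'w'
  'h' (pos 7) + 6 = pos 13 = 'n'
Result: diuwn

diuwn


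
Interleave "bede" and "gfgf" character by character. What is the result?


Interleaving "bede" and "gfgf":
  Position 0: 'b' from first, 'g' from second => "bg"
  Position 1: 'e' from first, 'f' from second => "ef"
  Position 2: 'd' from first, 'g' from second => "dg"
  Position 3: 'e' from first, 'f' from second => "ef"
Result: bgefdgef

bgefdgef


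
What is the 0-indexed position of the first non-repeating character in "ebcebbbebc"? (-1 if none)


Input: ebcebbbebc
Character frequencies:
  'b': 5
  'c': 2
  'e': 3
Scanning left to right for freq == 1:
  Position 0 ('e'): freq=3, skip
  Position 1 ('b'): freq=5, skip
  Position 2 ('c'): freq=2, skip
  Position 3 ('e'): freq=3, skip
  Position 4 ('b'): freq=5, skip
  Position 5 ('b'): freq=5, skip
  Position 6 ('b'): freq=5, skip
  Position 7 ('e'): freq=3, skip
  Position 8 ('b'): freq=5, skip
  Position 9 ('c'): freq=2, skip
  No unique character found => answer = -1

-1


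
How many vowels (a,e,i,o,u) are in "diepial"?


Input: diepial
Checking each character:
  'd' at position 0: consonant
  'i' at position 1: vowel (running total: 1)
  'e' at position 2: vowel (running total: 2)
  'p' at position 3: consonant
  'i' at position 4: vowel (running total: 3)
  'a' at position 5: vowel (running total: 4)
  'l' at position 6: consonant
Total vowels: 4

4


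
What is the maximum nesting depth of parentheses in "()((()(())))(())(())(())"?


Input: "()((()(())))(())(())(())"
Tracking depth:
  Position 0 '(': depth becomes 1
  Position 1 ')': depth becomes 0
  Position 2 '(': depth becomes 1
  Position 3 '(': depth becomes 2
  Position 4 '(': depth becomes 3
  Position 5 ')': depth becomes 2
  Position 6 '(': depth becomes 3
  Position 7 '(': depth becomes 4
  Position 8 ')': depth becomes 3
  Position 9 ')': depth becomes 2
  Position 10 ')': depth becomes 1
  Position 11 ')': depth becomes 0
  Position 12 '(': depth becomes 1
  Position 13 '(': depth becomes 2
  Position 14 ')': depth becomes 1
  Position 15 ')': depth becomes 0
  Position 16 '(': depth becomes 1
  Position 17 '(': depth becomes 2
  Position 18 ')': depth becomes 1
  Position 19 ')': depth becomes 0
  Position 20 '(': depth becomes 1
  Position 21 '(': depth becomes 2
  Position 22 ')': depth becomes 1
  Position 23 ')': depth becomes 0
Maximum depth reached: 4

4


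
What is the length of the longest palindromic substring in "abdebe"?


Input: "abdebe"
Checking substrings for palindromes:
  [3:6] "ebe" (len 3) => palindrome
Longest palindromic substring: "ebe" with length 3

3


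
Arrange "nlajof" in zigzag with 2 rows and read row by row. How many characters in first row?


Zigzag "nlajof" into 2 rows:
Placing characters:
  'n' => row 0
  'l' => row 1
  'a' => row 0
  'j' => row 1
  'o' => row 0
  'f' => row 1
Rows:
  Row 0: "nao"
  Row 1: "ljf"
First row length: 3

3


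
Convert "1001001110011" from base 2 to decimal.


Input: "1001001110011" in base 2
Positional expansion:
  Digit '1' (value 1) x 2^12 = 4096
  Digit '0' (value 0) x 2^11 = 0
  Digit '0' (value 0) x 2^10 = 0
  Digit '1' (value 1) x 2^9 = 512
  Digit '0' (value 0) x 2^8 = 0
  Digit '0' (value 0) x 2^7 = 0
  Digit '1' (value 1) x 2^6 = 64
  Digit '1' (value 1) x 2^5 = 32
  Digit '1' (value 1) x 2^4 = 16
  Digit '0' (value 0) x 2^3 = 0
  Digit '0' (value 0) x 2^2 = 0
  Digit '1' (value 1) x 2^1 = 2
  Digit '1' (value 1) x 2^0 = 1
Sum = 4723

4723


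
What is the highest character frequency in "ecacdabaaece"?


Input: ecacdabaaece
Character counts:
  'a': 4
  'b': 1
  'c': 3
  'd': 1
  'e': 3
Maximum frequency: 4

4


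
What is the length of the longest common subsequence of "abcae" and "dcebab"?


LCS of "abcae" and "dcebab"
DP table:
           d    c    e    b    a    b
      0    0    0    0    0    0    0
  a   0    0    0    0    0    1    1
  b   0    0    0    0    1    1    2
  c   0    0    1    1    1    1    2
  a   0    0    1    1    1    2    2
  e   0    0    1    2    2    2    2
LCS length = dp[5][6] = 2

2


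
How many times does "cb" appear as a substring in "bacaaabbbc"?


Searching for "cb" in "bacaaabbbc"
Scanning each position:
  Position 0: "ba" => no
  Position 1: "ac" => no
  Position 2: "ca" => no
  Position 3: "aa" => no
  Position 4: "aa" => no
  Position 5: "ab" => no
  Position 6: "bb" => no
  Position 7: "bb" => no
  Position 8: "bc" => no
Total occurrences: 0

0


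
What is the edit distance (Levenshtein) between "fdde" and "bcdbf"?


Computing edit distance: "fdde" -> "bcdbf"
DP table:
           b    c    d    b    f
      0    1    2    3    4    5
  f   1    1    2    3    4    4
  d   2    2    2    2    3    4
  d   3    3    3    2    3    4
  e   4    4    4    3    3    4
Edit distance = dp[4][5] = 4

4


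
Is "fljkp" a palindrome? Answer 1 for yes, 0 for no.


Input: fljkp
Reversed: pkjlf
  Compare pos 0 ('f') with pos 4 ('p'): MISMATCH
  Compare pos 1 ('l') with pos 3 ('k'): MISMATCH
Result: not a palindrome

0


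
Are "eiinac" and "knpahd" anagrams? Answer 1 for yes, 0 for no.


Strings: "eiinac", "knpahd"
Sorted first:  aceiin
Sorted second: adhknp
Differ at position 1: 'c' vs 'd' => not anagrams

0


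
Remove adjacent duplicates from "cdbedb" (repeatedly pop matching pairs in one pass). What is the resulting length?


Input: cdbedb
Stack-based adjacent duplicate removal:
  Read 'c': push. Stack: c
  Read 'd': push. Stack: cd
  Read 'b': push. Stack: cdb
  Read 'e': push. Stack: cdbe
  Read 'd': push. Stack: cdbed
  Read 'b': push. Stack: cdbedb
Final stack: "cdbedb" (length 6)

6


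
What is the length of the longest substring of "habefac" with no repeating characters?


Input: "habefac"
Sliding window (track last position of each char):
  Position 0 ('h'): window [0,0] length 1 -- new best
  Position 1 ('a'): window [0,1] length 2 -- new best
  Position 2 ('b'): window [0,2] length 3 -- new best
  Position 3 ('e'): window [0,3] length 4 -- new best
  Position 4 ('f'): window [0,4] length 5 -- new best
  Position 5 ('a'): repeat (last at 1), move window start to 2
  Position 5 ('a'): window [2,5] length 4
  Position 6 ('c'): window [2,6] length 5
Longest substring with no repeats: "habef" with length 5

5


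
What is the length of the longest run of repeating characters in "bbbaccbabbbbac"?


Input: "bbbaccbabbbbac"
Scanning for longest run:
  Position 1 ('b'): continues run of 'b', length=2
  Position 2 ('b'): continues run of 'b', length=3
  Position 3 ('a'): new char, reset run to 1
  Position 4 ('c'): new char, reset run to 1
  Position 5 ('c'): continues run of 'c', length=2
  Position 6 ('b'): new char, reset run to 1
  Position 7 ('a'): new char, reset run to 1
  Position 8 ('b'): new char, reset run to 1
  Position 9 ('b'): continues run of 'b', length=2
  Position 10 ('b'): continues run of 'b', length=3
  Position 11 ('b'): continues run of 'b', length=4
  Position 12 ('a'): new char, reset run to 1
  Position 13 ('c'): new char, reset run to 1
Longest run: 'b' with length 4

4
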